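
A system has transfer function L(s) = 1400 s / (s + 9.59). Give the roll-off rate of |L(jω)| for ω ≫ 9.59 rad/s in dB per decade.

0 dB/decade

With 1 zero and 1 pole, the high-frequency asymptotic slope is 20 × (1 − 1) = 0 dB/decade.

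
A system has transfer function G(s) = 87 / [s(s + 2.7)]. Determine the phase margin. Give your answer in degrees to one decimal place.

16.5°

Gain crossover: |G(jω)| = 1 at ω ≈ 9.13 rad/s.
∠G(j9.13) = −90° − arctan(9.13/2.7) ≈ -163.53°
PM = 180° + (-163.53°) = 16.47°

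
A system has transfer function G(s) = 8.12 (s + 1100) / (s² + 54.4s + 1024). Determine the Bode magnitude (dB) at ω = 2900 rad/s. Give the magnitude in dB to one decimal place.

-50.5 dB

|j2900 + 1100| = √(2900² + 1100²) = 3102
|(j2900)² + 54.4(j2900) + 1024| = |-8.409e+06 + j1.5776e+05| = 8.41e+06
|G(j2900)| = 8.12 × 3102 / 8.41e+06 = 0.0029945
20 log₁₀(0.0029945) = -50.47 dB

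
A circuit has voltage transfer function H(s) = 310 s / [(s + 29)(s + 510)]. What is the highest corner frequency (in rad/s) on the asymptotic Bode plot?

510 rad/s

Break frequencies occur at each pole and zero magnitude: 29 rad/s, 510 rad/s.
The highest is 510 rad/s.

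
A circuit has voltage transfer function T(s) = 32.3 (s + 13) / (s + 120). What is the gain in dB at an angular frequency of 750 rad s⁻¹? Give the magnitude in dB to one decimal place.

|j750 + 13| = √(750² + 13²) = 750.1
|j750 + 120| = √(750² + 120²) = 759.5
|T(j750)| = 32.3 × 750.1 / 759.5 = 31.899
20 log₁₀(31.899) = 30.08 dB

30.1 dB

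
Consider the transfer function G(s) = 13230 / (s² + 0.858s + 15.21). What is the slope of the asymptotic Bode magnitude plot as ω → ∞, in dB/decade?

With 0 zeros and 2 poles, the high-frequency asymptotic slope is 20 × (0 − 2) = -40 dB/decade.

-40 dB/decade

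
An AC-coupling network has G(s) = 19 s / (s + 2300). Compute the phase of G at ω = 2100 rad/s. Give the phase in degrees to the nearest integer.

48°

∠(j2100) = 90.00°
∠(j2100 + 2300) = arctan(2100/2300) = 42.40°
∠G(j2100) = 90.00° − 42.40° = 47.60°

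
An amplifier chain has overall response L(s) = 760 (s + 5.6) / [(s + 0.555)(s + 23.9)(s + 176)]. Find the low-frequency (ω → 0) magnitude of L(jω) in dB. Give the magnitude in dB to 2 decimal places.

L(0) = 760 × 5.6 / (0.555 × 23.9 × 176) = 1.823
20 log₁₀(1.823) = 5.216 dB

5.22 dB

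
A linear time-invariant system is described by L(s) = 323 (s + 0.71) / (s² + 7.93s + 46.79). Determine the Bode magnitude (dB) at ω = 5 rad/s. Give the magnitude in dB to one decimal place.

|j5 + 0.71| = √(5² + 0.71²) = 5.05
|(j5)² + 7.93(j5) + 46.79| = |21.79 + j39.65| = 45.24
|L(j5)| = 323 × 5.05 / 45.24 = 36.054
20 log₁₀(36.054) = 31.14 dB

31.1 dB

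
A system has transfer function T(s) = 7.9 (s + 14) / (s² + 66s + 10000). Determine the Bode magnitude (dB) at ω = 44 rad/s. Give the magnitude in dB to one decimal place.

-27.4 dB

|j44 + 14| = √(44² + 14²) = 46.17
|(j44)² + 66(j44) + 10000| = |8064 + j2904| = 8571
|T(j44)| = 7.9 × 46.17 / 8571 = 0.042559
20 log₁₀(0.042559) = -27.42 dB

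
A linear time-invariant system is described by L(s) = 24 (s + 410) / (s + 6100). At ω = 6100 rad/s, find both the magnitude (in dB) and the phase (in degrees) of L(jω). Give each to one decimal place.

|L| = 24.6 dB, ∠L = 41.2 deg

|j6100 + 410| = √(6100² + 410²) = 6114
|j6100 + 6100| = √(6100² + 6100²) = 8627
|L(j6100)| = 24 × 6114 / 8627 = 17.009
20 log₁₀(17.009) = 24.61 dB
∠(j6100 + 410) = arctan(6100/410) = 86.15°
∠(j6100 + 6100) = arctan(6100/6100) = 45.00°
∠L(j6100) = 86.15° − 45.00° = 41.15°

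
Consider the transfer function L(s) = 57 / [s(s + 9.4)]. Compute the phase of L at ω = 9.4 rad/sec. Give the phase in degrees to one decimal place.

-135.0°

∠(j9.4 + 9.4) = arctan(9.4/9.4) = 45.00°
∠(j9.4) = 90.00°
∠L(j9.4) = − (45.00° + 90.00°) = -135.00°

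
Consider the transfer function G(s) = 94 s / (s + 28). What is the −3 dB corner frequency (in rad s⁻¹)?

28 rad s⁻¹

For a single-pole high-pass, the −3 dB point is at the pole: ω = 28 rad s⁻¹.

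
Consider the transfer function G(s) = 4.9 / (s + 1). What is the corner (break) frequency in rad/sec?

1 rad/sec

The single real pole at s = −1 gives a corner at ω = 1 rad/sec.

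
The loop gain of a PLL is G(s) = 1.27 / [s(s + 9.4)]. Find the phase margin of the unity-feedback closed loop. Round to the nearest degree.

89 deg

Gain crossover: |G(jω)| = 1 at ω ≈ 0.135 rad/s.
∠G(j0.135) = −90° − arctan(0.135/9.4) ≈ -90.82°
PM = 180° + (-90.82°) = 89.18°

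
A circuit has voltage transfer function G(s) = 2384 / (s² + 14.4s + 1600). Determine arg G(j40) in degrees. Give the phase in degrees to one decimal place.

∠[(j40)² + 14.4(j40) + 1600] = ∠[0 + j576] = 90.00°
∠G(j40) = −90.00° = -90.00°

-90.0°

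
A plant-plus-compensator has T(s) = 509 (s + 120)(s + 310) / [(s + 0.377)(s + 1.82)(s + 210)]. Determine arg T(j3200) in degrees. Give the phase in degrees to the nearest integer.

-94 deg

∠(j3200 + 120) = arctan(3200/120) = 87.85°
∠(j3200 + 310) = arctan(3200/310) = 84.47°
∠(j3200 + 0.377) = arctan(3200/0.377) = 89.99°
∠(j3200 + 1.82) = arctan(3200/1.82) = 89.97°
∠(j3200 + 210) = arctan(3200/210) = 86.25°
∠T(j3200) = 87.85° + 84.47° − (89.99° + 89.97° + 86.25°) = -93.89°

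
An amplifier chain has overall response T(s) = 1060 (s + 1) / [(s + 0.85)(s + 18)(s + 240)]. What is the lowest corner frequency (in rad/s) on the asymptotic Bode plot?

Break frequencies occur at each pole and zero magnitude: 0.85 rad/s, 1 rad/s, 18 rad/s, 240 rad/s.
The lowest is 0.85 rad/s.

0.85 rad/s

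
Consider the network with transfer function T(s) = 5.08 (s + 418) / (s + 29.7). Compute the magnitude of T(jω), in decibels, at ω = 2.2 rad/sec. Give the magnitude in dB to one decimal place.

|j2.2 + 418| = √(2.2² + 418²) = 418
|j2.2 + 29.7| = √(2.2² + 29.7²) = 29.78
|T(j2.2)| = 5.08 × 418 / 29.78 = 71.302
20 log₁₀(71.302) = 37.06 dB

37.1 dB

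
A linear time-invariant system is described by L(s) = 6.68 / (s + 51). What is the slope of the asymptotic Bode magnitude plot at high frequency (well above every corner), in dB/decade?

With 0 zeros and 1 pole, the high-frequency asymptotic slope is 20 × (0 − 1) = -20 dB/decade.

-20 dB/decade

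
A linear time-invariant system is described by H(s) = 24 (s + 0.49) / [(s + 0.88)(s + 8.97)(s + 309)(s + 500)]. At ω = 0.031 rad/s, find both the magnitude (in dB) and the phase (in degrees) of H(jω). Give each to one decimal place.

|j0.031 + 0.49| = √(0.031² + 0.49²) = 0.491
|j0.031 + 0.88| = √(0.031² + 0.88²) = 0.8805
|j0.031 + 8.97| = √(0.031² + 8.97²) = 8.97
|j0.031 + 309| = √(0.031² + 309²) = 309
|j0.031 + 500| = √(0.031² + 500²) = 500
|H(j0.031)| = 24 × 0.491 / (0.8805 × 8.97 × 309 × 500) = 9.656e-06
20 log₁₀(9.656e-06) = -100.30 dB
∠(j0.031 + 0.49) = arctan(0.031/0.49) = 3.62°
∠(j0.031 + 0.88) = arctan(0.031/0.88) = 2.02°
∠(j0.031 + 8.97) = arctan(0.031/8.97) = 0.20°
∠(j0.031 + 309) = arctan(0.031/309) = 0.01°
∠(j0.031 + 500) = arctan(0.031/500) = 0.00°
∠H(j0.031) = 3.62° − (2.02° + 0.20° + 0.01° + 0.00°) = 1.40°

|H| = -100.3 dB, ∠H = 1.4°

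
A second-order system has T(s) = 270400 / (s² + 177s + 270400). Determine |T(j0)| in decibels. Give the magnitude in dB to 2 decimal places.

0.00 dB

T(0) = 270400 / 270400 = 1
20 log₁₀(1) = 0.000 dB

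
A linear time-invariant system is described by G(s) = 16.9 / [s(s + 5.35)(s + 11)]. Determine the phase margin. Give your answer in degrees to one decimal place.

Gain crossover: |G(jω)| = 1 at ω ≈ 0.287 rad/s.
∠G(j0.287) = −90° − arctan(0.287/5.35) − arctan(0.287/11) ≈ -94.56°
PM = 180° + (-94.56°) = 85.44°

85.4°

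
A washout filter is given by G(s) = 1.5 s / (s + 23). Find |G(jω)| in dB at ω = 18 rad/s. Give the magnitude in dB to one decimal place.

|j18| = 18
|j18 + 23| = √(18² + 23²) = 29.21
|G(j18)| = 1.5 × 18 / 29.21 = 0.92446
20 log₁₀(0.92446) = -0.68 dB

-0.7 dB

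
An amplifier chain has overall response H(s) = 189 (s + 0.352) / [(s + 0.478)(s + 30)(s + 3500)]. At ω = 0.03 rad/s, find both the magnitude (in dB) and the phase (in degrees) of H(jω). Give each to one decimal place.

|j0.03 + 0.352| = √(0.03² + 0.352²) = 0.3533
|j0.03 + 0.478| = √(0.03² + 0.478²) = 0.4789
|j0.03 + 30| = √(0.03² + 30²) = 30
|j0.03 + 3500| = √(0.03² + 3500²) = 3500
|H(j0.03)| = 189 × 0.3533 / (0.4789 × 30 × 3500) = 0.0013277
20 log₁₀(0.0013277) = -57.54 dB
∠(j0.03 + 0.352) = arctan(0.03/0.352) = 4.87°
∠(j0.03 + 0.478) = arctan(0.03/0.478) = 3.59°
∠(j0.03 + 30) = arctan(0.03/30) = 0.06°
∠(j0.03 + 3500) = arctan(0.03/3500) = 0.00°
∠H(j0.03) = 4.87° − (3.59° + 0.06° + 0.00°) = 1.22°

|H| = -57.5 dB, ∠H = 1.2°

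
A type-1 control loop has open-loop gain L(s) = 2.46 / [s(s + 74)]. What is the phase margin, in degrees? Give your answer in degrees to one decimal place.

Gain crossover: |L(jω)| = 1 at ω ≈ 0.0332 rad/s.
∠L(j0.0332) = −90° − arctan(0.0332/74) ≈ -90.03°
PM = 180° + (-90.03°) = 89.97°

90.0 deg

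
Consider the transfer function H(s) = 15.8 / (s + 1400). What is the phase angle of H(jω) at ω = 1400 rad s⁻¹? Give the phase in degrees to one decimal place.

∠(j1400 + 1400) = arctan(1400/1400) = 45.00°
∠H(j1400) = −45.00° = -45.00°

-45.0°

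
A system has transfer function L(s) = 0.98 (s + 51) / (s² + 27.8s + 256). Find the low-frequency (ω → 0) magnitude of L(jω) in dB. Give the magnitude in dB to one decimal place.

-14.2 dB

L(0) = 0.98 × 51 / 256 = 0.19523
20 log₁₀(0.19523) = -14.19 dB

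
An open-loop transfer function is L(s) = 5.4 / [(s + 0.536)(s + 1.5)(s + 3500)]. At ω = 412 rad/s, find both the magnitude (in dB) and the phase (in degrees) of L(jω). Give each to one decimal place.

|L| = -160.9 dB, ∠L = -186.4°

|j412 + 0.536| = √(412² + 0.536²) = 412
|j412 + 1.5| = √(412² + 1.5²) = 412
|j412 + 3500| = √(412² + 3500²) = 3524
|L(j412)| = 5.4 / (412 × 412 × 3524) = 9.0269e-09
20 log₁₀(9.0269e-09) = -160.89 dB
∠(j412 + 0.536) = arctan(412/0.536) = 89.93°
∠(j412 + 1.5) = arctan(412/1.5) = 89.79°
∠(j412 + 3500) = arctan(412/3500) = 6.71°
∠L(j412) = − (89.93° + 89.79° + 6.71°) = -186.43°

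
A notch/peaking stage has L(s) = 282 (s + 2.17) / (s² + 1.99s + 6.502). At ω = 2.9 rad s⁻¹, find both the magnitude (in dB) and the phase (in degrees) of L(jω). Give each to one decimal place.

|j2.9 + 2.17| = √(2.9² + 2.17²) = 3.622
|(j2.9)² + 1.99(j2.9) + 6.502| = |-1.908 + j5.771| = 6.078
|L(j2.9)| = 282 × 3.622 / 6.078 = 168.04
20 log₁₀(168.04) = 44.51 dB
∠(j2.9 + 2.17) = arctan(2.9/2.17) = 53.19°
∠[(j2.9)² + 1.99(j2.9) + 6.502] = ∠[-1.908 + j5.771] = 108.29°
∠L(j2.9) = 53.19° − 108.29° = -55.10°

|L| = 44.5 dB, ∠L = -55.1°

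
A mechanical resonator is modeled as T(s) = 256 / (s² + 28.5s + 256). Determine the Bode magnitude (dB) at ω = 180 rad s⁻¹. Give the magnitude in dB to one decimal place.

-42.1 dB

|(j180)² + 28.5(j180) + 256| = |-32144 + j5130| = 3.255e+04
|T(j180)| = 256 / 3.255e+04 = 0.0078646
20 log₁₀(0.0078646) = -42.09 dB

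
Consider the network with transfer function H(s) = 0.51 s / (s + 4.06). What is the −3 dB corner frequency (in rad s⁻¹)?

4.06 rad s⁻¹

For a single-pole high-pass, the −3 dB point is at the pole: ω = 4.06 rad s⁻¹.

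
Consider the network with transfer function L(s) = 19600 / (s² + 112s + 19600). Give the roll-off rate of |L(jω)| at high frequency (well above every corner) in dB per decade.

-40 dB/decade

With 0 zeros and 2 poles, the high-frequency asymptotic slope is 20 × (0 − 2) = -40 dB/decade.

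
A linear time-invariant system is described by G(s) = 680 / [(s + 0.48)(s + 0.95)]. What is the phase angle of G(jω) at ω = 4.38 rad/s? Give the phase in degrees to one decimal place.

-161.5°

∠(j4.38 + 0.48) = arctan(4.38/0.48) = 83.75°
∠(j4.38 + 0.95) = arctan(4.38/0.95) = 77.76°
∠G(j4.38) = − (83.75° + 77.76°) = -161.51°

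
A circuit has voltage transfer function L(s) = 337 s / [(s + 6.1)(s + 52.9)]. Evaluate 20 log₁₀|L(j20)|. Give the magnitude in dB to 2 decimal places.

15.12 dB

|j20| = 20
|j20 + 6.1| = √(20² + 6.1²) = 20.91
|j20 + 52.9| = √(20² + 52.9²) = 56.55
|L(j20)| = 337 × 20 / (20.91 × 56.55) = 5.6996
20 log₁₀(5.6996) = 15.117 dB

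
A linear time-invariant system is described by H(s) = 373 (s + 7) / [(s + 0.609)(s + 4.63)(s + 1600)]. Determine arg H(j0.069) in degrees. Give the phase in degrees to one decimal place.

∠(j0.069 + 7) = arctan(0.069/7) = 0.56°
∠(j0.069 + 0.609) = arctan(0.069/0.609) = 6.46°
∠(j0.069 + 4.63) = arctan(0.069/4.63) = 0.85°
∠(j0.069 + 1600) = arctan(0.069/1600) = 0.00°
∠H(j0.069) = 0.56° − (6.46° + 0.85° + 0.00°) = -6.76°

-6.8°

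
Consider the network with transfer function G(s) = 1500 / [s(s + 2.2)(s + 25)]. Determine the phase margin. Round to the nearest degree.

-0°

Gain crossover: |G(jω)| = 1 at ω ≈ 7.43 rad/sec.
∠G(j7.43) = −90° − arctan(7.43/2.2) − arctan(7.43/25) ≈ -180.04°
PM = 180° + (-180.04°) = -0.04°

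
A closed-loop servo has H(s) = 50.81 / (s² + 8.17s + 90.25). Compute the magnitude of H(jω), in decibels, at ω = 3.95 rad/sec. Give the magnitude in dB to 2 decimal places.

|(j3.95)² + 8.17(j3.95) + 90.25| = |74.647 + j32.272| = 81.32
|H(j3.95)| = 50.81 / 81.32 = 0.62478
20 log₁₀(0.62478) = -4.085 dB

-4.09 dB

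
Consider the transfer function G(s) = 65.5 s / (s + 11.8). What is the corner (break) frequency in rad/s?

11.8 rad/s

The single real pole at s = −11.8 gives a corner at ω = 11.8 rad/s.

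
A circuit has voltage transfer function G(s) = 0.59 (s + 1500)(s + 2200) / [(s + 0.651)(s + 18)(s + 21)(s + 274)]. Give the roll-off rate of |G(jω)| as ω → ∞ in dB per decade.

-40 dB/decade

With 2 zeros and 4 poles, the high-frequency asymptotic slope is 20 × (2 − 4) = -40 dB/decade.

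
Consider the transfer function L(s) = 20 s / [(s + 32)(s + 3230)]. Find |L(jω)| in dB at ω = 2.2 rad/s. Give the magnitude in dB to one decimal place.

-67.4 dB

|j2.2| = 2.2
|j2.2 + 32| = √(2.2² + 32²) = 32.08
|j2.2 + 3230| = √(2.2² + 3230²) = 3230
|L(j2.2)| = 20 × 2.2 / (32.08 × 3230) = 0.00042469
20 log₁₀(0.00042469) = -67.44 dB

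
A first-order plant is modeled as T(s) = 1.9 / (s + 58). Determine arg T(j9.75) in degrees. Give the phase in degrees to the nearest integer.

-10 deg

∠(j9.75 + 58) = arctan(9.75/58) = 9.54°
∠T(j9.75) = −9.54° = -9.54°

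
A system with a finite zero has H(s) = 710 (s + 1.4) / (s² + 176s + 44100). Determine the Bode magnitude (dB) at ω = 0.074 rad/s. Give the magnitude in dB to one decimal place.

-32.9 dB

|j0.074 + 1.4| = √(0.074² + 1.4²) = 1.402
|(j0.074)² + 176(j0.074) + 44100| = |44100 + j13.024| = 4.41e+04
|H(j0.074)| = 710 × 1.402 / 4.41e+04 = 0.022571
20 log₁₀(0.022571) = -32.93 dB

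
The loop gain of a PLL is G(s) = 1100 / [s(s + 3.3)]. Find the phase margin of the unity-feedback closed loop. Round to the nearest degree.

6°

Gain crossover: |G(jω)| = 1 at ω ≈ 33.1 rad/sec.
∠G(j33.1) = −90° − arctan(33.1/3.3) ≈ -174.30°
PM = 180° + (-174.30°) = 5.70°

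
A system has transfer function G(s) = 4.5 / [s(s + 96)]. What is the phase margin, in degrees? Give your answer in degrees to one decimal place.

Gain crossover: |G(jω)| = 1 at ω ≈ 0.0469 rad s⁻¹.
∠G(j0.0469) = −90° − arctan(0.0469/96) ≈ -90.03°
PM = 180° + (-90.03°) = 89.97°

90.0°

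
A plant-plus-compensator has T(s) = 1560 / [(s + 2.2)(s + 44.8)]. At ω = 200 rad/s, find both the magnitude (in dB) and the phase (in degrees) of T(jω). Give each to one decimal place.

|T| = -28.4 dB, ∠T = -166.7°

|j200 + 2.2| = √(200² + 2.2²) = 200
|j200 + 44.8| = √(200² + 44.8²) = 205
|T(j200)| = 1560 / (200 × 205) = 0.038055
20 log₁₀(0.038055) = -28.39 dB
∠(j200 + 2.2) = arctan(200/2.2) = 89.37°
∠(j200 + 44.8) = arctan(200/44.8) = 77.37°
∠T(j200) = − (89.37° + 77.37°) = -166.74°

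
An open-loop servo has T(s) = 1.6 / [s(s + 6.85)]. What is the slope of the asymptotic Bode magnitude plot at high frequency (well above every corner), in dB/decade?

-40 dB/decade

With 0 zeros and 2 poles, the high-frequency asymptotic slope is 20 × (0 − 2) = -40 dB/decade.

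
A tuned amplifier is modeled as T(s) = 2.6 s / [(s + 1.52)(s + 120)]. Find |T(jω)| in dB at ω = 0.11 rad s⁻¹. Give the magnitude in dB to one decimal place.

-56.1 dB

|j0.11| = 0.11
|j0.11 + 1.52| = √(0.11² + 1.52²) = 1.524
|j0.11 + 120| = √(0.11² + 120²) = 120
|T(j0.11)| = 2.6 × 0.11 / (1.524 × 120) = 0.0015639
20 log₁₀(0.0015639) = -56.12 dB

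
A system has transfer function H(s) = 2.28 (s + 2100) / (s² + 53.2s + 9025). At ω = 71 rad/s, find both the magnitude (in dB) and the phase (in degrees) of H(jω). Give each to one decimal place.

|j71 + 2100| = √(71² + 2100²) = 2101
|(j71)² + 53.2(j71) + 9025| = |3984 + j3777.2| = 5490
|H(j71)| = 2.28 × 2101 / 5490 = 0.87264
20 log₁₀(0.87264) = -1.18 dB
∠(j71 + 2100) = arctan(71/2100) = 1.94°
∠[(j71)² + 53.2(j71) + 9025] = ∠[3984 + j3777.2] = 43.47°
∠H(j71) = 1.94° − 43.47° = -41.54°

|H| = -1.2 dB, ∠H = -41.5°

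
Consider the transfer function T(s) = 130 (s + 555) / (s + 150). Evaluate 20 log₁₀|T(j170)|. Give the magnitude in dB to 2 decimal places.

|j170 + 555| = √(170² + 555²) = 580.5
|j170 + 150| = √(170² + 150²) = 226.7
|T(j170)| = 130 × 580.5 / 226.7 = 332.83
20 log₁₀(332.83) = 50.445 dB

50.44 dB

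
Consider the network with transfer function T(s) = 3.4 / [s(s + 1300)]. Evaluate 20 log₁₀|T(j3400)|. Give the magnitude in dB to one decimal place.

-131.2 dB

|j3400 + 1300| = √(3400² + 1300²) = 3640
|j3400| = 3400
|T(j3400)| = 3.4 / (3640 × 3400) = 2.7472e-07
20 log₁₀(2.7472e-07) = -131.22 dB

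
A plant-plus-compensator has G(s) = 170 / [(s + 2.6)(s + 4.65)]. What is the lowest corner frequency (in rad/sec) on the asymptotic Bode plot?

2.6 rad/sec

Break frequencies occur at each pole and zero magnitude: 2.6 rad/sec, 4.65 rad/sec.
The lowest is 2.6 rad/sec.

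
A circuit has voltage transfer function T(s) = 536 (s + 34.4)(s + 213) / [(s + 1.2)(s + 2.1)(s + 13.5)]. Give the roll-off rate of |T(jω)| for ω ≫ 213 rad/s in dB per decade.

With 2 zeros and 3 poles, the high-frequency asymptotic slope is 20 × (2 − 3) = -20 dB/decade.

-20 dB/decade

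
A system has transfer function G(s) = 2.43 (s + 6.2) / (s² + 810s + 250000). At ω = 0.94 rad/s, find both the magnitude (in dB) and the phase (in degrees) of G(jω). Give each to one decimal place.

|j0.94 + 6.2| = √(0.94² + 6.2²) = 6.271
|(j0.94)² + 810(j0.94) + 250000| = |2.5e+05 + j761.4| = 2.5e+05
|G(j0.94)| = 2.43 × 6.271 / 2.5e+05 = 6.0953e-05
20 log₁₀(6.0953e-05) = -84.30 dB
∠(j0.94 + 6.2) = arctan(0.94/6.2) = 8.62°
∠[(j0.94)² + 810(j0.94) + 250000] = ∠[2.5e+05 + j761.4] = 0.17°
∠G(j0.94) = 8.62° − 0.17° = 8.45°

|G| = -84.3 dB, ∠G = 8.4°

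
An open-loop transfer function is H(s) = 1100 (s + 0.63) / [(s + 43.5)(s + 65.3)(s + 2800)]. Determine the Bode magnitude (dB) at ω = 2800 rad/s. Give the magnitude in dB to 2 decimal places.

|j2800 + 0.63| = √(2800² + 0.63²) = 2800
|j2800 + 43.5| = √(2800² + 43.5²) = 2800
|j2800 + 65.3| = √(2800² + 65.3²) = 2801
|j2800 + 2800| = √(2800² + 2800²) = 3960
|H(j2800)| = 1100 × 2800 / (2800 × 2801 × 3960) = 9.9172e-05
20 log₁₀(9.9172e-05) = -80.072 dB

-80.07 dB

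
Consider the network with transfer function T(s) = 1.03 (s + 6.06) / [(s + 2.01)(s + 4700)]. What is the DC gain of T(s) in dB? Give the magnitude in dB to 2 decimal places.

-63.60 dB

T(0) = 1.03 × 6.06 / (2.01 × 4700) = 0.00066072
20 log₁₀(0.00066072) = -63.600 dB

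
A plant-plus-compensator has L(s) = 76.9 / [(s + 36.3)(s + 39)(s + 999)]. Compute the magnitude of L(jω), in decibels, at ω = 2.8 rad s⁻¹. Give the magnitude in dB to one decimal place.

-85.3 dB

|j2.8 + 36.3| = √(2.8² + 36.3²) = 36.41
|j2.8 + 39| = √(2.8² + 39²) = 39.1
|j2.8 + 999| = √(2.8² + 999²) = 999
|L(j2.8)| = 76.9 / (36.41 × 39.1 × 999) = 5.4073e-05
20 log₁₀(5.4073e-05) = -85.34 dB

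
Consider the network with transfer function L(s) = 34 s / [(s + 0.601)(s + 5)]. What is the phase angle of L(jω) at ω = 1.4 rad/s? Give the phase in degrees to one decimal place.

7.6°

∠(j1.4) = 90.00°
∠(j1.4 + 0.601) = arctan(1.4/0.601) = 66.77°
∠(j1.4 + 5) = arctan(1.4/5) = 15.64°
∠L(j1.4) = 90.00° − (66.77° + 15.64°) = 7.59°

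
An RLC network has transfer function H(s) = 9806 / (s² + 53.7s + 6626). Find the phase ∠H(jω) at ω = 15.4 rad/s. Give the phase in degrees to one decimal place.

∠[(j15.4)² + 53.7(j15.4) + 6626] = ∠[6388.8 + j826.98] = 7.38°
∠H(j15.4) = −7.38° = -7.38°

-7.4 deg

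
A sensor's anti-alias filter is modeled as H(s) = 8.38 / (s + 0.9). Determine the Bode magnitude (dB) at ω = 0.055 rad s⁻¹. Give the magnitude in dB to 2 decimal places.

|j0.055 + 0.9| = √(0.055² + 0.9²) = 0.9017
|H(j0.055)| = 8.38 / 0.9017 = 9.2938
20 log₁₀(9.2938) = 19.364 dB

19.36 dB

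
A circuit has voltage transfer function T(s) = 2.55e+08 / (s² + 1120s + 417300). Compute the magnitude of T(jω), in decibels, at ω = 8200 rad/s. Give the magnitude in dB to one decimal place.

11.6 dB

|(j8200)² + 1120(j8200) + 417300| = |-6.6823e+07 + j9.184e+06| = 6.745e+07
|T(j8200)| = 2.55e+08 / 6.745e+07 = 3.7805
20 log₁₀(3.7805) = 11.55 dB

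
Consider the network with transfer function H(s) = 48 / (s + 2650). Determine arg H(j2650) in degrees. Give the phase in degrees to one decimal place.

-45.0°

∠(j2650 + 2650) = arctan(2650/2650) = 45.00°
∠H(j2650) = −45.00° = -45.00°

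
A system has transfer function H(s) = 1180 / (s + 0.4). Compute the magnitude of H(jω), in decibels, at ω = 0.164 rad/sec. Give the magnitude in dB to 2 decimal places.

|j0.164 + 0.4| = √(0.164² + 0.4²) = 0.4323
|H(j0.164)| = 1180 / 0.4323 = 2729.5
20 log₁₀(2729.5) = 68.722 dB

68.72 dB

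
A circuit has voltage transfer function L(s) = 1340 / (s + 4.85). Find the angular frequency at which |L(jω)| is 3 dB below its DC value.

For a single-pole low-pass, the −3 dB point is at the pole: ω = 4.85 rad/s.

4.85 rad/s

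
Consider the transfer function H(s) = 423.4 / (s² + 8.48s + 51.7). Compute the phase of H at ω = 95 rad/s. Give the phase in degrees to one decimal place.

∠[(j95)² + 8.48(j95) + 51.7] = ∠[-8973.3 + j805.6] = 174.87°
∠H(j95) = −174.87° = -174.87°

-174.9°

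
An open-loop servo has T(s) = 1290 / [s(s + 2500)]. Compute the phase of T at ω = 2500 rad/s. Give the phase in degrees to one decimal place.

∠(j2500 + 2500) = arctan(2500/2500) = 45.00°
∠(j2500) = 90.00°
∠T(j2500) = − (45.00° + 90.00°) = -135.00°

-135.0°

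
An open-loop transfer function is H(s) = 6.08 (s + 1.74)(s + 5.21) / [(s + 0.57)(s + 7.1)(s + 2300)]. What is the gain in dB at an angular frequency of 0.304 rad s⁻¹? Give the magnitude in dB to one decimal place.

-45.5 dB

|j0.304 + 1.74| = √(0.304² + 1.74²) = 1.766
|j0.304 + 5.21| = √(0.304² + 5.21²) = 5.219
|j0.304 + 0.57| = √(0.304² + 0.57²) = 0.646
|j0.304 + 7.1| = √(0.304² + 7.1²) = 7.107
|j0.304 + 2300| = √(0.304² + 2300²) = 2300
|H(j0.304)| = 6.08 × 1.766 × 5.219 / (0.646 × 7.107 × 2300) = 0.0053081
20 log₁₀(0.0053081) = -45.50 dB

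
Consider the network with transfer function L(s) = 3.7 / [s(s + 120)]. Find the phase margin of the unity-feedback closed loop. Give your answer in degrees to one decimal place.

Gain crossover: |L(jω)| = 1 at ω ≈ 0.0308 rad s⁻¹.
∠L(j0.0308) = −90° − arctan(0.0308/120) ≈ -90.01°
PM = 180° + (-90.01°) = 89.99°

90.0 deg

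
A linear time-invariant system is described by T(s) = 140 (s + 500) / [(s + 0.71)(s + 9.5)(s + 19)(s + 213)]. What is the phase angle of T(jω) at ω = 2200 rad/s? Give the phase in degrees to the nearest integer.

∠(j2200 + 500) = arctan(2200/500) = 77.20°
∠(j2200 + 0.71) = arctan(2200/0.71) = 89.98°
∠(j2200 + 9.5) = arctan(2200/9.5) = 89.75°
∠(j2200 + 19) = arctan(2200/19) = 89.51°
∠(j2200 + 213) = arctan(2200/213) = 84.47°
∠T(j2200) = 77.20° − (89.98° + 89.75° + 89.51° + 84.47°) = -276.51°

-277 deg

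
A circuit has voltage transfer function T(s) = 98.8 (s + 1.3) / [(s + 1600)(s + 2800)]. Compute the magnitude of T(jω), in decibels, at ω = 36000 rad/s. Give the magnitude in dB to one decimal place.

-51.3 dB

|j36000 + 1.3| = √(36000² + 1.3²) = 3.6e+04
|j36000 + 1600| = √(36000² + 1600²) = 3.604e+04
|j36000 + 2800| = √(36000² + 2800²) = 3.611e+04
|T(j36000)| = 98.8 × 3.6e+04 / (3.604e+04 × 3.611e+04) = 0.0027335
20 log₁₀(0.0027335) = -51.27 dB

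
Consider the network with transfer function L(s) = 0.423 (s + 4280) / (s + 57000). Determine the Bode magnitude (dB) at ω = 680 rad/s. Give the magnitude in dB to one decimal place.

|j680 + 4280| = √(680² + 4280²) = 4334
|j680 + 57000| = √(680² + 57000²) = 5.7e+04
|L(j680)| = 0.423 × 4334 / 5.7e+04 = 0.032158
20 log₁₀(0.032158) = -29.85 dB

-29.9 dB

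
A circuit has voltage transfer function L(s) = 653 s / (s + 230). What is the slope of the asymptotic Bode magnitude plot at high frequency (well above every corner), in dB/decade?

With 1 zero and 1 pole, the high-frequency asymptotic slope is 20 × (1 − 1) = 0 dB/decade.

0 dB/decade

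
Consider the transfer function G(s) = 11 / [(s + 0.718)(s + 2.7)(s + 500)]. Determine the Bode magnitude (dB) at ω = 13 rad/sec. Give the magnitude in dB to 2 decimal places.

|j13 + 0.718| = √(13² + 0.718²) = 13.02
|j13 + 2.7| = √(13² + 2.7²) = 13.28
|j13 + 500| = √(13² + 500²) = 500.2
|G(j13)| = 11 / (13.02 × 13.28 × 500.2) = 0.00012722
20 log₁₀(0.00012722) = -77.909 dB

-77.91 dB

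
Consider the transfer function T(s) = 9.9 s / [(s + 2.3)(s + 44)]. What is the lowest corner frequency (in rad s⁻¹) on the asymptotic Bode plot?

Break frequencies occur at each pole and zero magnitude: 2.3 rad s⁻¹, 44 rad s⁻¹.
The lowest is 2.3 rad s⁻¹.

2.3 rad s⁻¹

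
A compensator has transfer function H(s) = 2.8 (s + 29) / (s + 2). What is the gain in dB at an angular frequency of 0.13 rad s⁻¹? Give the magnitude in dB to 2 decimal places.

|j0.13 + 29| = √(0.13² + 29²) = 29
|j0.13 + 2| = √(0.13² + 2²) = 2.004
|H(j0.13)| = 2.8 × 29 / 2.004 = 40.515
20 log₁₀(40.515) = 32.152 dB

32.15 dB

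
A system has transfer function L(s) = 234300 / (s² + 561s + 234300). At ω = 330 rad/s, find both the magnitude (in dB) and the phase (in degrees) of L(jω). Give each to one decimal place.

|(j330)² + 561(j330) + 234300| = |1.254e+05 + j1.8513e+05| = 2.236e+05
|L(j330)| = 234300 / 2.236e+05 = 1.0478
20 log₁₀(1.0478) = 0.41 dB
∠[(j330)² + 561(j330) + 234300] = ∠[1.254e+05 + j1.8513e+05] = 55.89°
∠L(j330) = −55.89° = -55.89°

|L| = 0.4 dB, ∠L = -55.9°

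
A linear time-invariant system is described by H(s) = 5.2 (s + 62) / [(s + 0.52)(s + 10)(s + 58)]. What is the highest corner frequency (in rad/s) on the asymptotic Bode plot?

Break frequencies occur at each pole and zero magnitude: 0.52 rad/s, 10 rad/s, 58 rad/s, 62 rad/s.
The highest is 62 rad/s.

62 rad/s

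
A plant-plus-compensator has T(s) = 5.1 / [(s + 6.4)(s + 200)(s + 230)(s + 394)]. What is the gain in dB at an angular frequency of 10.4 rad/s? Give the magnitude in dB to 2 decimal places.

|j10.4 + 6.4| = √(10.4² + 6.4²) = 12.21
|j10.4 + 200| = √(10.4² + 200²) = 200.3
|j10.4 + 230| = √(10.4² + 230²) = 230.2
|j10.4 + 394| = √(10.4² + 394²) = 394.1
|T(j10.4)| = 5.1 / (12.21 × 200.3 × 230.2 × 394.1) = 2.2981e-08
20 log₁₀(2.2981e-08) = -152.773 dB

-152.77 dB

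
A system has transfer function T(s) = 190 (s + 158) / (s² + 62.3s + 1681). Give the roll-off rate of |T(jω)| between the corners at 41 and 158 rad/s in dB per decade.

-40 dB/decade

In this band the factors already past their corner are: complex pole pair at ωₙ ≈ 41; net slope = -40 dB/decade.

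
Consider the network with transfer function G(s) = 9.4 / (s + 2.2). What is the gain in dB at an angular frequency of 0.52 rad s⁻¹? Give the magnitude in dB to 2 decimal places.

12.38 dB

|j0.52 + 2.2| = √(0.52² + 2.2²) = 2.261
|G(j0.52)| = 9.4 / 2.261 = 4.1582
20 log₁₀(4.1582) = 12.378 dB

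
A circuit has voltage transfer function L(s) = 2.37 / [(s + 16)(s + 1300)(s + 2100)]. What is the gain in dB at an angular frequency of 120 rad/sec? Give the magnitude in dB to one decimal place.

|j120 + 16| = √(120² + 16²) = 121.1
|j120 + 1300| = √(120² + 1300²) = 1306
|j120 + 2100| = √(120² + 2100²) = 2103
|L(j120)| = 2.37 / (121.1 × 1306 × 2103) = 7.129e-09
20 log₁₀(7.129e-09) = -162.94 dB

-162.9 dB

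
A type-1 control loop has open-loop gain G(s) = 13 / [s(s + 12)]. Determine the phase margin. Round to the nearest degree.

Gain crossover: |G(jω)| = 1 at ω ≈ 1.08 rad/s.
∠G(j1.08) = −90° − arctan(1.08/12) ≈ -95.14°
PM = 180° + (-95.14°) = 84.86°

85°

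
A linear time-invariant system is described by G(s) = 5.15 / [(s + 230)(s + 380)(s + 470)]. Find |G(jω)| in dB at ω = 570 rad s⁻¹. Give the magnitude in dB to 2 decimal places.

-155.62 dB

|j570 + 230| = √(570² + 230²) = 614.7
|j570 + 380| = √(570² + 380²) = 685.1
|j570 + 470| = √(570² + 470²) = 738.8
|G(j570)| = 5.15 / (614.7 × 685.1 × 738.8) = 1.6555e-08
20 log₁₀(1.6555e-08) = -155.621 dB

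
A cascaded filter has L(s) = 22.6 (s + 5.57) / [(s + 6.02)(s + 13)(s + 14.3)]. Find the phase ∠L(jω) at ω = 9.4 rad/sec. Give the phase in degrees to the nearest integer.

-67 deg

∠(j9.4 + 5.57) = arctan(9.4/5.57) = 59.35°
∠(j9.4 + 6.02) = arctan(9.4/6.02) = 57.36°
∠(j9.4 + 13) = arctan(9.4/13) = 35.87°
∠(j9.4 + 14.3) = arctan(9.4/14.3) = 33.32°
∠L(j9.4) = 59.35° − (57.36° + 35.87° + 33.32°) = -67.20°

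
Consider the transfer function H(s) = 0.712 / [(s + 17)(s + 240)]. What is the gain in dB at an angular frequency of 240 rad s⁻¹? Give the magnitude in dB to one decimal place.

-101.2 dB

|j240 + 17| = √(240² + 17²) = 240.6
|j240 + 240| = √(240² + 240²) = 339.4
|H(j240)| = 0.712 / (240.6 × 339.4) = 8.7188e-06
20 log₁₀(8.7188e-06) = -101.19 dB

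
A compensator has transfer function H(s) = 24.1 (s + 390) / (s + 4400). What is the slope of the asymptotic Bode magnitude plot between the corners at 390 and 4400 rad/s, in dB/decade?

In this band the factors already past their corner are: zero at 390; net slope = 20 dB/decade.

20 dB/decade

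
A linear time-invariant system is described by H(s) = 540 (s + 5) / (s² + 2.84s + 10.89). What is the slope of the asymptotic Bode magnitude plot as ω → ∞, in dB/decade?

-20 dB/decade

With 1 zero and 2 poles, the high-frequency asymptotic slope is 20 × (1 − 2) = -20 dB/decade.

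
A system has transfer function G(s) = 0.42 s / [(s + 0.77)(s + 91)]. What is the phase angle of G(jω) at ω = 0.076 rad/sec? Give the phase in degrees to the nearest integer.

∠(j0.076) = 90.00°
∠(j0.076 + 0.77) = arctan(0.076/0.77) = 5.64°
∠(j0.076 + 91) = arctan(0.076/91) = 0.05°
∠G(j0.076) = 90.00° − (5.64° + 0.05°) = 84.32°

84°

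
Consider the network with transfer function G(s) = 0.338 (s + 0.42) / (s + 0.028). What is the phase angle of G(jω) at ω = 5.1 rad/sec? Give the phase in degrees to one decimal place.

-4.4 deg

∠(j5.1 + 0.42) = arctan(5.1/0.42) = 85.29°
∠(j5.1 + 0.028) = arctan(5.1/0.028) = 89.69°
∠G(j5.1) = 85.29° − 89.69° = -4.39°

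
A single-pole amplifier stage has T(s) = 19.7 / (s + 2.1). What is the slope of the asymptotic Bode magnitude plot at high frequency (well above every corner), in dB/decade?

With 0 zeros and 1 pole, the high-frequency asymptotic slope is 20 × (0 − 1) = -20 dB/decade.

-20 dB/decade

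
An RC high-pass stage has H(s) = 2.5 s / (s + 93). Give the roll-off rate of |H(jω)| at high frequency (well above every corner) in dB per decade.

0 dB/decade

With 1 zero and 1 pole, the high-frequency asymptotic slope is 20 × (1 − 1) = 0 dB/decade.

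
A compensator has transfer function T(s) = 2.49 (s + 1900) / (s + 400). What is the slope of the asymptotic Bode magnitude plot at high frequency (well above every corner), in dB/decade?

0 dB/decade

With 1 zero and 1 pole, the high-frequency asymptotic slope is 20 × (1 − 1) = 0 dB/decade.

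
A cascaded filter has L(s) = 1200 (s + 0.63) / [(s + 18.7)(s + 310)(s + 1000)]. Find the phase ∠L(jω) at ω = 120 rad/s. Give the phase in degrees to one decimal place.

-19.4 deg

∠(j120 + 0.63) = arctan(120/0.63) = 89.70°
∠(j120 + 18.7) = arctan(120/18.7) = 81.14°
∠(j120 + 310) = arctan(120/310) = 21.16°
∠(j120 + 1000) = arctan(120/1000) = 6.84°
∠L(j120) = 89.70° − (81.14° + 21.16° + 6.84°) = -19.45°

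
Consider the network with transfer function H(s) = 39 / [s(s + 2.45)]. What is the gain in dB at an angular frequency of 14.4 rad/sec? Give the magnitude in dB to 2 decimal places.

|j14.4 + 2.45| = √(14.4² + 2.45²) = 14.61
|j14.4| = 14.4
|H(j14.4)| = 39 / (14.61 × 14.4) = 0.18541
20 log₁₀(0.18541) = -14.637 dB

-14.64 dB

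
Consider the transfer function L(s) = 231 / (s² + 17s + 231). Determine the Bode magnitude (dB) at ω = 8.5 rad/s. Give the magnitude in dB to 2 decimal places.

|(j8.5)² + 17(j8.5) + 231| = |158.75 + j144.5| = 214.7
|L(j8.5)| = 231 / 214.7 = 1.0761
20 log₁₀(1.0761) = 0.637 dB

0.64 dB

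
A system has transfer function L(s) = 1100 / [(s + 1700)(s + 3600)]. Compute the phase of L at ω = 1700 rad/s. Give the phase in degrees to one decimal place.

∠(j1700 + 1700) = arctan(1700/1700) = 45.00°
∠(j1700 + 3600) = arctan(1700/3600) = 25.28°
∠L(j1700) = − (45.00° + 25.28°) = -70.28°

-70.3°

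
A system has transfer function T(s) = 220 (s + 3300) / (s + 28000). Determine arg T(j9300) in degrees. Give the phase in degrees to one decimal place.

∠(j9300 + 3300) = arctan(9300/3300) = 70.46°
∠(j9300 + 28000) = arctan(9300/28000) = 18.37°
∠T(j9300) = 70.46° − 18.37° = 52.09°

52.1°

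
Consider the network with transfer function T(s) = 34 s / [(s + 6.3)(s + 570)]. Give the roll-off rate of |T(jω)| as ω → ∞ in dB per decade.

With 1 zero and 2 poles, the high-frequency asymptotic slope is 20 × (1 − 2) = -20 dB/decade.

-20 dB/decade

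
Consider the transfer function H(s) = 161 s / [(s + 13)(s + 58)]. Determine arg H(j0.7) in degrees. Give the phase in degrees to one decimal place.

86.2°

∠(j0.7) = 90.00°
∠(j0.7 + 13) = arctan(0.7/13) = 3.08°
∠(j0.7 + 58) = arctan(0.7/58) = 0.69°
∠H(j0.7) = 90.00° − (3.08° + 0.69°) = 86.23°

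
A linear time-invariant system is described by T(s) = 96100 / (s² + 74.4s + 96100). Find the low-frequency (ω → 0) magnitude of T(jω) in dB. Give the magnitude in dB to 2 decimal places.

0.00 dB

T(0) = 96100 / 96100 = 1
20 log₁₀(1) = 0.000 dB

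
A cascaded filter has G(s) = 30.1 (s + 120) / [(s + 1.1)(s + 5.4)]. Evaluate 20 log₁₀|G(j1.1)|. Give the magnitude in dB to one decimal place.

52.5 dB

|j1.1 + 120| = √(1.1² + 120²) = 120
|j1.1 + 1.1| = √(1.1² + 1.1²) = 1.556
|j1.1 + 5.4| = √(1.1² + 5.4²) = 5.511
|G(j1.1)| = 30.1 × 120 / (1.556 × 5.511) = 421.34
20 log₁₀(421.34) = 52.49 dB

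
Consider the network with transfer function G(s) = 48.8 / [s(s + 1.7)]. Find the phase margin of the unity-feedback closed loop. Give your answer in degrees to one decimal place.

13.9°

Gain crossover: |G(jω)| = 1 at ω ≈ 6.88 rad/s.
∠G(j6.88) = −90° − arctan(6.88/1.7) ≈ -166.13°
PM = 180° + (-166.13°) = 13.87°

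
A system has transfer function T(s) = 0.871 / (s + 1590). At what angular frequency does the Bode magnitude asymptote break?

The single real pole at s = −1590 gives a corner at ω = 1590 rad/s.

1590 rad/s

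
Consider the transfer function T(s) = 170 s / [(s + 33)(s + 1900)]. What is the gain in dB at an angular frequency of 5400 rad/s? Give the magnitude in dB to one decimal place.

-30.5 dB

|j5400| = 5400
|j5400 + 33| = √(5400² + 33²) = 5400
|j5400 + 1900| = √(5400² + 1900²) = 5725
|T(j5400)| = 170 × 5400 / (5400 × 5725) = 0.029696
20 log₁₀(0.029696) = -30.55 dB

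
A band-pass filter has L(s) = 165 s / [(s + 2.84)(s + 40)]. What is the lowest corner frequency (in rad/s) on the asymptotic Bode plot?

Break frequencies occur at each pole and zero magnitude: 2.84 rad/s, 40 rad/s.
The lowest is 2.84 rad/s.

2.84 rad/s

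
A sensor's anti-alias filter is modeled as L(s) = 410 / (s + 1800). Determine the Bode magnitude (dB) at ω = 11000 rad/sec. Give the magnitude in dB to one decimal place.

-28.7 dB

|j11000 + 1800| = √(11000² + 1800²) = 1.115e+04
|L(j11000)| = 410 / 1.115e+04 = 0.036784
20 log₁₀(0.036784) = -28.69 dB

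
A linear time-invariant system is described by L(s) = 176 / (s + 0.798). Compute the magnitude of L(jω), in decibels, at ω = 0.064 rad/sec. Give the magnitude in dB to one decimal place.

46.8 dB

|j0.064 + 0.798| = √(0.064² + 0.798²) = 0.8006
|L(j0.064)| = 176 / 0.8006 = 219.85
20 log₁₀(219.85) = 46.84 dB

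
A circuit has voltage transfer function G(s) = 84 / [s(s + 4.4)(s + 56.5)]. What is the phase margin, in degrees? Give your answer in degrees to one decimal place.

85.3°

Gain crossover: |G(jω)| = 1 at ω ≈ 0.337 rad/sec.
∠G(j0.337) = −90° − arctan(0.337/4.4) − arctan(0.337/56.5) ≈ -94.72°
PM = 180° + (-94.72°) = 85.28°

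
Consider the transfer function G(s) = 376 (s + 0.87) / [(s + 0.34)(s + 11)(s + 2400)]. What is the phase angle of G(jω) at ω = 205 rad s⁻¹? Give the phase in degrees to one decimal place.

-92.0°

∠(j205 + 0.87) = arctan(205/0.87) = 89.76°
∠(j205 + 0.34) = arctan(205/0.34) = 89.90°
∠(j205 + 11) = arctan(205/11) = 86.93°
∠(j205 + 2400) = arctan(205/2400) = 4.88°
∠G(j205) = 89.76° − (89.90° + 86.93° + 4.88°) = -91.96°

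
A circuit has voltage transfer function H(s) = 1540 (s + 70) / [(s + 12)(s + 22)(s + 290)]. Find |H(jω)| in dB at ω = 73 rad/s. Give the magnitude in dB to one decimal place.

-20.7 dB

|j73 + 70| = √(73² + 70²) = 101.1
|j73 + 12| = √(73² + 12²) = 73.98
|j73 + 22| = √(73² + 22²) = 76.24
|j73 + 290| = √(73² + 290²) = 299
|H(j73)| = 1540 × 101.1 / (73.98 × 76.24 × 299) = 0.092339
20 log₁₀(0.092339) = -20.69 dB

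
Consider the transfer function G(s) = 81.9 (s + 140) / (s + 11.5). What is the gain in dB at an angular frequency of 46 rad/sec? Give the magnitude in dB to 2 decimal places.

48.12 dB

|j46 + 140| = √(46² + 140²) = 147.4
|j46 + 11.5| = √(46² + 11.5²) = 47.42
|G(j46)| = 81.9 × 147.4 / 47.42 = 254.54
20 log₁₀(254.54) = 48.115 dB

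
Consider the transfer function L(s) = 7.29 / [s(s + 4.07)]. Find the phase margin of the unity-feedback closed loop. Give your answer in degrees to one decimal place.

Gain crossover: |L(jω)| = 1 at ω ≈ 1.66 rad/s.
∠L(j1.66) = −90° − arctan(1.66/4.07) ≈ -112.17°
PM = 180° + (-112.17°) = 67.83°

67.8°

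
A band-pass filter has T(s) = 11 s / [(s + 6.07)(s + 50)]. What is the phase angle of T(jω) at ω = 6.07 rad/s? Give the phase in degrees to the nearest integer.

38°

∠(j6.07) = 90.00°
∠(j6.07 + 6.07) = arctan(6.07/6.07) = 45.00°
∠(j6.07 + 50) = arctan(6.07/50) = 6.92°
∠T(j6.07) = 90.00° − (45.00° + 6.92°) = 38.08°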